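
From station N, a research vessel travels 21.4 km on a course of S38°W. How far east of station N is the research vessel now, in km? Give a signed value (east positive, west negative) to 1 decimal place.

-13.2 km

Leg 1 (S38°W, 21.4 km): east 21.4 sin 218° = -13.18, north 21.4 cos 218° = -16.86
Net east component: -13.18 km.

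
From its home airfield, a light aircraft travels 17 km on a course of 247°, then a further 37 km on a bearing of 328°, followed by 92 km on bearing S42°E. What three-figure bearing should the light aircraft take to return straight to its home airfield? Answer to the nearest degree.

329°

Leg 1 (247°, 17 km): east 17 sin 247° = -15.65, north 17 cos 247° = -6.64
Leg 2 (328°, 37 km): east 37 sin 328° = -19.61, north 37 cos 328° = 31.38
Leg 3 (S42°E, 92 km): east 92 sin 138° = 61.56, north 92 cos 138° = -68.37
Net displacement: 26.30 east, -43.63 north. Direction back to start is (-26.30, 43.63): bearing = atan2(-26.30, 43.63) mod 360° = 328.92° ≈ 329°.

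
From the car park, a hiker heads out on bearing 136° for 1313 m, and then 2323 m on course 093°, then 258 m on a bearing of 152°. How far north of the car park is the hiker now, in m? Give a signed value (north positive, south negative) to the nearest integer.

Leg 1 (136°, 1313 m): east 1313 sin 136° = 912.09, north 1313 cos 136° = -944.49
Leg 2 (093°, 2323 m): east 2323 sin 93° = 2319.82, north 2323 cos 93° = -121.58
Leg 3 (152°, 258 m): east 258 sin 152° = 121.12, north 258 cos 152° = -227.80
Net north component: -1293.87 m.

-1294 m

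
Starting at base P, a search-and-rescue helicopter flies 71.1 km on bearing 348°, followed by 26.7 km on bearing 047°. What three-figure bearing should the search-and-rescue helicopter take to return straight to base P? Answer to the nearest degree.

Leg 1 (348°, 71.1 km): east 71.1 sin 348° = -14.78, north 71.1 cos 348° = 69.55
Leg 2 (047°, 26.7 km): east 26.7 sin 47° = 19.53, north 26.7 cos 47° = 18.21
Net displacement: 4.74 east, 87.76 north. Direction back to start is (-4.74, -87.76): bearing = atan2(-4.74, -87.76) mod 360° = 183.09° ≈ 183°.

183°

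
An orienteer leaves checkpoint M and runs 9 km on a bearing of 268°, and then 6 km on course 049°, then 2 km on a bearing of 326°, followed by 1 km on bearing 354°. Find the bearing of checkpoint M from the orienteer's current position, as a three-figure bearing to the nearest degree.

Leg 1 (268°, 9 km): east 9 sin 268° = -8.99, north 9 cos 268° = -0.31
Leg 2 (049°, 6 km): east 6 sin 49° = 4.53, north 6 cos 49° = 3.94
Leg 3 (326°, 2 km): east 2 sin 326° = -1.12, north 2 cos 326° = 1.66
Leg 4 (354°, 1 km): east 1 sin 354° = -0.10, north 1 cos 354° = 0.99
Net displacement: -5.69 east, 6.27 north. Direction back to start is (5.69, -6.27): bearing = atan2(5.69, -6.27) mod 360° = 137.80° ≈ 138°.

138°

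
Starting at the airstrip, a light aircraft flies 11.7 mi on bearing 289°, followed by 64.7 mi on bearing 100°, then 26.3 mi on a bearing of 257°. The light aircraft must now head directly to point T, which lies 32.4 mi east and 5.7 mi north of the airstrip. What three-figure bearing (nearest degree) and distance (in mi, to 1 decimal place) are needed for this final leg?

016°, 19.8 mi

Leg 1 (289°, 11.7 mi): east 11.7 sin 289° = -11.06, north 11.7 cos 289° = 3.81
Leg 2 (100°, 64.7 mi): east 64.7 sin 100° = 63.72, north 64.7 cos 100° = -11.24
Leg 3 (257°, 26.3 mi): east 26.3 sin 257° = -25.63, north 26.3 cos 257° = -5.92
Current position: (27.03, -13.34). Target: (32.4, 5.7). Remaining: Δeast = 5.37, Δnorth = 19.04.
Bearing = atan2(5.37, 19.04) mod 360° = 15.75°; distance = √((5.37)² + (19.04)²) = 19.785 mi.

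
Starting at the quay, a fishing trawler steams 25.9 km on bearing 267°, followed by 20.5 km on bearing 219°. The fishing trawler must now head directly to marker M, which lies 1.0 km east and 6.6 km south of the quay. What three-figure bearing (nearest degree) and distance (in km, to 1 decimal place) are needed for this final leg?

Leg 1 (267°, 25.9 km): east 25.9 sin 267° = -25.86, north 25.9 cos 267° = -1.36
Leg 2 (219°, 20.5 km): east 20.5 sin 219° = -12.90, north 20.5 cos 219° = -15.93
Current position: (-38.77, -17.29). Target: (1.0, -6.6). Remaining: Δeast = 39.77, Δnorth = 10.69.
Bearing = atan2(39.77, 10.69) mod 360° = 74.96°; distance = √((39.77)² + (10.69)²) = 41.177 km.

075°, 41.2 km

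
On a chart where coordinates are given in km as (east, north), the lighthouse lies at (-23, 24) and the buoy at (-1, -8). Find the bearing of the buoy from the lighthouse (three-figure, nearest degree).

145°

Δeast = -1 − -23 = 22.00; Δnorth = -8 − 24 = -32.00.
Bearing = atan2(Δeast, Δnorth) mod 360° = 145.49° ≈ 145°.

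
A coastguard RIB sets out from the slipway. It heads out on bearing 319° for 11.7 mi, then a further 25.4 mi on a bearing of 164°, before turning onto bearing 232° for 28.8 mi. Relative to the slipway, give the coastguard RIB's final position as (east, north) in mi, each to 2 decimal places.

Leg 1 (319°, 11.7 mi): east 11.7 sin 319° = -7.68, north 11.7 cos 319° = 8.83
Leg 2 (164°, 25.4 mi): east 25.4 sin 164° = 7.00, north 25.4 cos 164° = -24.42
Leg 3 (232°, 28.8 mi): east 28.8 sin 232° = -22.69, north 28.8 cos 232° = -17.73
Summing: -23.37 mi east, -33.32 mi north → (-23.37, -33.32).

(-23.37, -33.32)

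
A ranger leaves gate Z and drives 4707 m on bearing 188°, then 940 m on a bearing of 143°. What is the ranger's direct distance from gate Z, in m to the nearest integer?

5413 m

Leg 1 (188°, 4707 m): east 4707 sin 188° = -655.09, north 4707 cos 188° = -4661.19
Leg 2 (143°, 940 m): east 940 sin 143° = 565.71, north 940 cos 143° = -750.72
Net: -89.38 east, -5411.91 north. Distance = √((-89.38)² + (-5411.91)²) = 5412.647 m.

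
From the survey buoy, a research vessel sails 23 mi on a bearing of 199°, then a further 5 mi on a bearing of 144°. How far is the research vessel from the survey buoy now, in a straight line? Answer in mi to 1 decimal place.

26.2 mi

Leg 1 (199°, 23 mi): east 23 sin 199° = -7.49, north 23 cos 199° = -21.75
Leg 2 (144°, 5 mi): east 5 sin 144° = 2.94, north 5 cos 144° = -4.05
Net: -4.55 east, -25.79 north. Distance = √((-4.55)² + (-25.79)²) = 26.190 mi.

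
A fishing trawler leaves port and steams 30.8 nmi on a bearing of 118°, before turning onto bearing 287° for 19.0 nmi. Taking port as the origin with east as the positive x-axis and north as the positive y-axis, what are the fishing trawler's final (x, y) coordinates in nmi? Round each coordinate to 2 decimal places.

(9.02, -8.90)

Leg 1 (118°, 30.8 nmi): east 30.8 sin 118° = 27.19, north 30.8 cos 118° = -14.46
Leg 2 (287°, 19.0 nmi): east 19.0 sin 287° = -18.17, north 19.0 cos 287° = 5.56
Summing: 9.02 nmi east, -8.90 nmi north → (9.02, -8.90).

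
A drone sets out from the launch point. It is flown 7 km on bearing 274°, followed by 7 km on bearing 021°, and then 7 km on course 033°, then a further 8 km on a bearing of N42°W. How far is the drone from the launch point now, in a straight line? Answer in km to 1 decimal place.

Leg 1 (274°, 7 km): east 7 sin 274° = -6.98, north 7 cos 274° = 0.49
Leg 2 (021°, 7 km): east 7 sin 21° = 2.51, north 7 cos 21° = 6.54
Leg 3 (033°, 7 km): east 7 sin 33° = 3.81, north 7 cos 33° = 5.87
Leg 4 (N42°W, 8 km): east 8 sin 318° = -5.35, north 8 cos 318° = 5.95
Net: -6.01 east, 18.84 north. Distance = √((-6.01)² + (18.84)²) = 19.776 km.

19.8 km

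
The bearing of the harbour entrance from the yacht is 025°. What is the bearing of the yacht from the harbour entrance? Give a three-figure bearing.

205°

Back-bearing = 025° + 180° = 205°.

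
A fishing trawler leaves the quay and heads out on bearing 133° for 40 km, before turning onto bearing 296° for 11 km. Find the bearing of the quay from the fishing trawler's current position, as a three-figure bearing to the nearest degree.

319°

Leg 1 (133°, 40 km): east 40 sin 133° = 29.25, north 40 cos 133° = -27.28
Leg 2 (296°, 11 km): east 11 sin 296° = -9.89, north 11 cos 296° = 4.82
Net displacement: 19.37 east, -22.46 north. Direction back to start is (-19.37, 22.46): bearing = atan2(-19.37, 22.46) mod 360° = 319.23° ≈ 319°.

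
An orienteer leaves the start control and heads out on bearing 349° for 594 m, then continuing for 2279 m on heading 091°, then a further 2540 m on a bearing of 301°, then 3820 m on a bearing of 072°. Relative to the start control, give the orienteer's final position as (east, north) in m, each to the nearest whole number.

Leg 1 (349°, 594 m): east 594 sin 349° = -113.34, north 594 cos 349° = 583.09
Leg 2 (091°, 2279 m): east 2279 sin 91° = 2278.65, north 2279 cos 91° = -39.77
Leg 3 (301°, 2540 m): east 2540 sin 301° = -2177.20, north 2540 cos 301° = 1308.20
Leg 4 (072°, 3820 m): east 3820 sin 72° = 3633.04, north 3820 cos 72° = 1180.44
Summing: 3621.14 m east, 3031.95 m north → (3621, 3032).

(3621, 3032)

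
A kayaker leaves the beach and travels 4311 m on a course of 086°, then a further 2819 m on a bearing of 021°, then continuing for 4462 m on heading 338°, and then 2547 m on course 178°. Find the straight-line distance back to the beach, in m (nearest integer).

Leg 1 (086°, 4311 m): east 4311 sin 86° = 4300.50, north 4311 cos 86° = 300.72
Leg 2 (021°, 2819 m): east 2819 sin 21° = 1010.24, north 2819 cos 21° = 2631.76
Leg 3 (338°, 4462 m): east 4462 sin 338° = -1671.49, north 4462 cos 338° = 4137.09
Leg 4 (178°, 2547 m): east 2547 sin 178° = 88.89, north 2547 cos 178° = -2545.45
Net: 3728.13 east, 4524.13 north. Distance = √((3728.13)² + (4524.13)²) = 5862.313 m.

5862 m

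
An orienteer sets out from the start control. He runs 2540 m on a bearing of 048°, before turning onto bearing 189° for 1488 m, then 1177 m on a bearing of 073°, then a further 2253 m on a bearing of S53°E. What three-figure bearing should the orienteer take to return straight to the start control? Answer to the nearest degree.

Leg 1 (048°, 2540 m): east 2540 sin 48° = 1887.59, north 2540 cos 48° = 1699.59
Leg 2 (189°, 1488 m): east 1488 sin 189° = -232.77, north 1488 cos 189° = -1469.68
Leg 3 (073°, 1177 m): east 1177 sin 73° = 1125.57, north 1177 cos 73° = 344.12
Leg 4 (S53°E, 2253 m): east 2253 sin 127° = 1799.33, north 2253 cos 127° = -1355.89
Net displacement: 4579.71 east, -781.86 north. Direction back to start is (-4579.71, 781.86): bearing = atan2(-4579.71, 781.86) mod 360° = 279.69° ≈ 280°.

280°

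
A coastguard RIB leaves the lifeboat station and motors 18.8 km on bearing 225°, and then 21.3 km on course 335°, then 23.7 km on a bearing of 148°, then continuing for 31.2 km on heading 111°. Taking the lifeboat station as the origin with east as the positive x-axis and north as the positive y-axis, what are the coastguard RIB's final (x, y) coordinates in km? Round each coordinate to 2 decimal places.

Leg 1 (225°, 18.8 km): east 18.8 sin 225° = -13.29, north 18.8 cos 225° = -13.29
Leg 2 (335°, 21.3 km): east 21.3 sin 335° = -9.00, north 21.3 cos 335° = 19.30
Leg 3 (148°, 23.7 km): east 23.7 sin 148° = 12.56, north 23.7 cos 148° = -20.10
Leg 4 (111°, 31.2 km): east 31.2 sin 111° = 29.13, north 31.2 cos 111° = -11.18
Summing: 19.39 km east, -25.27 km north → (19.39, -25.27).

(19.39, -25.27)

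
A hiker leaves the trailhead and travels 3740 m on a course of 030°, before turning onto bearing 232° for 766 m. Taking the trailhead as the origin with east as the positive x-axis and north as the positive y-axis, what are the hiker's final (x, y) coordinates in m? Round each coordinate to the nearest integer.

Leg 1 (030°, 3740 m): east 3740 sin 30° = 1870.00, north 3740 cos 30° = 3238.94
Leg 2 (232°, 766 m): east 766 sin 232° = -603.62, north 766 cos 232° = -471.60
Summing: 1266.38 m east, 2767.34 m north → (1266, 2767).

(1266, 2767)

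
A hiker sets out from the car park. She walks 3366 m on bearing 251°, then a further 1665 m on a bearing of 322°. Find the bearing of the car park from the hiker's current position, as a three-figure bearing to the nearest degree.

093°

Leg 1 (251°, 3366 m): east 3366 sin 251° = -3182.62, north 3366 cos 251° = -1095.86
Leg 2 (322°, 1665 m): east 1665 sin 322° = -1025.08, north 1665 cos 322° = 1312.04
Net displacement: -4207.69 east, 216.18 north. Direction back to start is (4207.69, -216.18): bearing = atan2(4207.69, -216.18) mod 360° = 92.94° ≈ 093°.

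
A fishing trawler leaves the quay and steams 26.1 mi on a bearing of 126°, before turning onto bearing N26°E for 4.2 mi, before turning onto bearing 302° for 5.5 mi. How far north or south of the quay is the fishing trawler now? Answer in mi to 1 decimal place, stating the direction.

Leg 1 (126°, 26.1 mi): east 26.1 sin 126° = 21.12, north 26.1 cos 126° = -15.34
Leg 2 (N26°E, 4.2 mi): east 4.2 sin 26° = 1.84, north 4.2 cos 26° = 3.77
Leg 3 (302°, 5.5 mi): east 5.5 sin 302° = -4.66, north 5.5 cos 302° = 2.91
Net north component: -8.65 mi.

8.7 mi south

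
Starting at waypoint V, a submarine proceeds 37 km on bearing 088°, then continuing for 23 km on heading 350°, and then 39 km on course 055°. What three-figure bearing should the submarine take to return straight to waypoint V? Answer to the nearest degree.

Leg 1 (088°, 37 km): east 37 sin 88° = 36.98, north 37 cos 88° = 1.29
Leg 2 (350°, 23 km): east 23 sin 350° = -3.99, north 23 cos 350° = 22.65
Leg 3 (055°, 39 km): east 39 sin 55° = 31.95, north 39 cos 55° = 22.37
Net displacement: 64.93 east, 46.31 north. Direction back to start is (-64.93, -46.31): bearing = atan2(-64.93, -46.31) mod 360° = 234.50° ≈ 235°.

235°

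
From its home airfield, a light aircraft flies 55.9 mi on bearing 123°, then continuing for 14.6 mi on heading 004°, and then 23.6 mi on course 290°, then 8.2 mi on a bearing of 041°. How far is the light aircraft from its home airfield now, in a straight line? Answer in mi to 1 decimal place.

Leg 1 (123°, 55.9 mi): east 55.9 sin 123° = 46.88, north 55.9 cos 123° = -30.45
Leg 2 (004°, 14.6 mi): east 14.6 sin 4° = 1.02, north 14.6 cos 4° = 14.56
Leg 3 (290°, 23.6 mi): east 23.6 sin 290° = -22.18, north 23.6 cos 290° = 8.07
Leg 4 (041°, 8.2 mi): east 8.2 sin 41° = 5.38, north 8.2 cos 41° = 6.19
Net: 31.10 east, -1.62 north. Distance = √((31.10)² + (-1.62)²) = 31.145 mi.

31.1 mi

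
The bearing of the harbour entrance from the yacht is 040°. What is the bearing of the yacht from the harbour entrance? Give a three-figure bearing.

Back-bearing = 040° + 180° = 220°.

220°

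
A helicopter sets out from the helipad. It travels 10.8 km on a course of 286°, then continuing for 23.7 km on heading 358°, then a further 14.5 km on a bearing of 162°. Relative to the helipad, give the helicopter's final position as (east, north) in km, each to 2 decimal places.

Leg 1 (286°, 10.8 km): east 10.8 sin 286° = -10.38, north 10.8 cos 286° = 2.98
Leg 2 (358°, 23.7 km): east 23.7 sin 358° = -0.83, north 23.7 cos 358° = 23.69
Leg 3 (162°, 14.5 km): east 14.5 sin 162° = 4.48, north 14.5 cos 162° = -13.79
Summing: -6.73 km east, 12.87 km north → (-6.73, 12.87).

(-6.73, 12.87)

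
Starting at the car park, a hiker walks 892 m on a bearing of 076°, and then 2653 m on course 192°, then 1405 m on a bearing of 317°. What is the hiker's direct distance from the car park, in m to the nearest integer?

Leg 1 (076°, 892 m): east 892 sin 76° = 865.50, north 892 cos 76° = 215.79
Leg 2 (192°, 2653 m): east 2653 sin 192° = -551.59, north 2653 cos 192° = -2595.03
Leg 3 (317°, 1405 m): east 1405 sin 317° = -958.21, north 1405 cos 317° = 1027.55
Net: -644.29 east, -1351.68 north. Distance = √((-644.29)² + (-1351.68)²) = 1497.381 m.

1497 m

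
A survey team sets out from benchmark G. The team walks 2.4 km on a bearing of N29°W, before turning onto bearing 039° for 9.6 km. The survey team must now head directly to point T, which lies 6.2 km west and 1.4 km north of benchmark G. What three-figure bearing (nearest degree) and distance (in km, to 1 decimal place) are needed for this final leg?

234°, 13.8 km

Leg 1 (N29°W, 2.4 km): east 2.4 sin 331° = -1.16, north 2.4 cos 331° = 2.10
Leg 2 (039°, 9.6 km): east 9.6 sin 39° = 6.04, north 9.6 cos 39° = 7.46
Current position: (4.88, 9.56). Target: (-6.2, 1.4). Remaining: Δeast = -11.08, Δnorth = -8.16.
Bearing = atan2(-11.08, -8.16) mod 360° = 233.63°; distance = √((-11.08)² + (-8.16)²) = 13.759 km.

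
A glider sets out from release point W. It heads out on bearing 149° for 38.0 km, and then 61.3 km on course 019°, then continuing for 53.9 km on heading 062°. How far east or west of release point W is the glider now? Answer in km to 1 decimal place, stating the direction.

Leg 1 (149°, 38.0 km): east 38.0 sin 149° = 19.57, north 38.0 cos 149° = -32.57
Leg 2 (019°, 61.3 km): east 61.3 sin 19° = 19.96, north 61.3 cos 19° = 57.96
Leg 3 (062°, 53.9 km): east 53.9 sin 62° = 47.59, north 53.9 cos 62° = 25.30
Net east component: 87.12 km.

87.1 km east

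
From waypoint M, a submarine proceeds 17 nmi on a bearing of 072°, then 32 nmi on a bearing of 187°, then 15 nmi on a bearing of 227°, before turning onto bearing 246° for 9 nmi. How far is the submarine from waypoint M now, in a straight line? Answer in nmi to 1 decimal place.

41.0 nmi

Leg 1 (072°, 17 nmi): east 17 sin 72° = 16.17, north 17 cos 72° = 5.25
Leg 2 (187°, 32 nmi): east 32 sin 187° = -3.90, north 32 cos 187° = -31.76
Leg 3 (227°, 15 nmi): east 15 sin 227° = -10.97, north 15 cos 227° = -10.23
Leg 4 (246°, 9 nmi): east 9 sin 246° = -8.22, north 9 cos 246° = -3.66
Net: -6.92 east, -40.40 north. Distance = √((-6.92)² + (-40.40)²) = 40.988 nmi.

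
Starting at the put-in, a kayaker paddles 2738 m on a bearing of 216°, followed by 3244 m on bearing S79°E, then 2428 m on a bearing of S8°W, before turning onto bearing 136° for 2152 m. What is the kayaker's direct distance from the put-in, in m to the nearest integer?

7316 m

Leg 1 (216°, 2738 m): east 2738 sin 216° = -1609.36, north 2738 cos 216° = -2215.09
Leg 2 (S79°E, 3244 m): east 3244 sin 101° = 3184.40, north 3244 cos 101° = -618.98
Leg 3 (S8°W, 2428 m): east 2428 sin 188° = -337.91, north 2428 cos 188° = -2404.37
Leg 4 (136°, 2152 m): east 2152 sin 136° = 1494.90, north 2152 cos 136° = -1548.02
Net: 2732.04 east, -6786.46 north. Distance = √((2732.04)² + (-6786.46)²) = 7315.743 m.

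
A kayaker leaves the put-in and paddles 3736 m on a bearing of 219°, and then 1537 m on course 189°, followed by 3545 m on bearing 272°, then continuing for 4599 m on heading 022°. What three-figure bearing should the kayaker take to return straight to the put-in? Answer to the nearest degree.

Leg 1 (219°, 3736 m): east 3736 sin 219° = -2351.14, north 3736 cos 219° = -2903.42
Leg 2 (189°, 1537 m): east 1537 sin 189° = -240.44, north 1537 cos 189° = -1518.08
Leg 3 (272°, 3545 m): east 3545 sin 272° = -3542.84, north 3545 cos 272° = 123.72
Leg 4 (022°, 4599 m): east 4599 sin 22° = 1722.82, north 4599 cos 22° = 4264.12
Net displacement: -4411.61 east, -33.66 north. Direction back to start is (4411.61, 33.66): bearing = atan2(4411.61, 33.66) mod 360° = 89.56° ≈ 090°.

090°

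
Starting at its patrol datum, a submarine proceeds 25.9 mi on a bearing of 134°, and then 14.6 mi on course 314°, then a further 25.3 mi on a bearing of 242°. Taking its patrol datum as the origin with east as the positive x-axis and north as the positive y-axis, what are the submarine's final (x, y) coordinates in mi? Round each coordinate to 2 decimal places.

Leg 1 (134°, 25.9 mi): east 25.9 sin 134° = 18.63, north 25.9 cos 134° = -17.99
Leg 2 (314°, 14.6 mi): east 14.6 sin 314° = -10.50, north 14.6 cos 314° = 10.14
Leg 3 (242°, 25.3 mi): east 25.3 sin 242° = -22.34, north 25.3 cos 242° = -11.88
Summing: -14.21 mi east, -19.73 mi north → (-14.21, -19.73).

(-14.21, -19.73)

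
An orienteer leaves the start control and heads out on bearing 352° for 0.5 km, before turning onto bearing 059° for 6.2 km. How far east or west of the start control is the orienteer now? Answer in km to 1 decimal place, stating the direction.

5.2 km east

Leg 1 (352°, 0.5 km): east 0.5 sin 352° = -0.07, north 0.5 cos 352° = 0.50
Leg 2 (059°, 6.2 km): east 6.2 sin 59° = 5.31, north 6.2 cos 59° = 3.19
Net east component: 5.24 km.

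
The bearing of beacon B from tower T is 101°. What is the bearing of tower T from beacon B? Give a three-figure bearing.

281°

Back-bearing = 101° + 180° = 281°.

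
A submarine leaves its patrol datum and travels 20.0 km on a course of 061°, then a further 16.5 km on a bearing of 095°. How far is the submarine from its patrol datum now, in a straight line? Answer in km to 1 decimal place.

34.9 km

Leg 1 (061°, 20.0 km): east 20.0 sin 61° = 17.49, north 20.0 cos 61° = 9.70
Leg 2 (095°, 16.5 km): east 16.5 sin 95° = 16.44, north 16.5 cos 95° = -1.44
Net: 33.93 east, 8.26 north. Distance = √((33.93)² + (8.26)²) = 34.920 km.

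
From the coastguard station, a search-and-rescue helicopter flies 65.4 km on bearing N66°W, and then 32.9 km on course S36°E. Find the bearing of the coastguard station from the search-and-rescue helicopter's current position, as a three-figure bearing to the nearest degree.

090°

Leg 1 (N66°W, 65.4 km): east 65.4 sin 294° = -59.75, north 65.4 cos 294° = 26.60
Leg 2 (S36°E, 32.9 km): east 32.9 sin 144° = 19.34, north 32.9 cos 144° = -26.62
Net displacement: -40.41 east, -0.02 north. Direction back to start is (40.41, 0.02): bearing = atan2(40.41, 0.02) mod 360° = 89.98° ≈ 090°.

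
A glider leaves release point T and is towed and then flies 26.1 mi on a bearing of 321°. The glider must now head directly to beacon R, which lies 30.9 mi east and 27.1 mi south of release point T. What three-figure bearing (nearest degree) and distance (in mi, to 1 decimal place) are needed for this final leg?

135°, 67.0 mi

Leg 1 (321°, 26.1 mi): east 26.1 sin 321° = -16.43, north 26.1 cos 321° = 20.28
Current position: (-16.43, 20.28). Target: (30.9, -27.1). Remaining: Δeast = 47.33, Δnorth = -47.38.
Bearing = atan2(47.33, -47.38) mod 360° = 135.04°; distance = √((47.33)² + (-47.38)²) = 66.969 mi.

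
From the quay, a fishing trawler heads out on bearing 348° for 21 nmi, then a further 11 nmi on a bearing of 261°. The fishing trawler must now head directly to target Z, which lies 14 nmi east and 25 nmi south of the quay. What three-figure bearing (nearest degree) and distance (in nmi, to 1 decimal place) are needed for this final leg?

Leg 1 (348°, 21 nmi): east 21 sin 348° = -4.37, north 21 cos 348° = 20.54
Leg 2 (261°, 11 nmi): east 11 sin 261° = -10.86, north 11 cos 261° = -1.72
Current position: (-15.23, 18.82). Target: (14, -25). Remaining: Δeast = 29.23, Δnorth = -43.82.
Bearing = atan2(29.23, -43.82) mod 360° = 146.29°; distance = √((29.23)² + (-43.82)²) = 52.675 nmi.

146°, 52.7 nmi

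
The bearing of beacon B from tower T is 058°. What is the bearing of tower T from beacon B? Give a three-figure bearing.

238°

Back-bearing = 058° + 180° = 238°.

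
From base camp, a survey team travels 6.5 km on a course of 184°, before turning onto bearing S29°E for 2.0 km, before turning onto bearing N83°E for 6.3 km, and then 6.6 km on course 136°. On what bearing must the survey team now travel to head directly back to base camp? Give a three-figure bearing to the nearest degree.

Leg 1 (184°, 6.5 km): east 6.5 sin 184° = -0.45, north 6.5 cos 184° = -6.48
Leg 2 (S29°E, 2.0 km): east 2.0 sin 151° = 0.97, north 2.0 cos 151° = -1.75
Leg 3 (N83°E, 6.3 km): east 6.3 sin 83° = 6.25, north 6.3 cos 83° = 0.77
Leg 4 (136°, 6.6 km): east 6.6 sin 136° = 4.58, north 6.6 cos 136° = -4.75
Net displacement: 11.35 east, -12.21 north. Direction back to start is (-11.35, 12.21): bearing = atan2(-11.35, 12.21) mod 360° = 317.09° ≈ 317°.

317°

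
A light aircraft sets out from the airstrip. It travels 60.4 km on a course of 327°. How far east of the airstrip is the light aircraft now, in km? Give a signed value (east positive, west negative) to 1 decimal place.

-32.9 km

Leg 1 (327°, 60.4 km): east 60.4 sin 327° = -32.90, north 60.4 cos 327° = 50.66
Net east component: -32.90 km.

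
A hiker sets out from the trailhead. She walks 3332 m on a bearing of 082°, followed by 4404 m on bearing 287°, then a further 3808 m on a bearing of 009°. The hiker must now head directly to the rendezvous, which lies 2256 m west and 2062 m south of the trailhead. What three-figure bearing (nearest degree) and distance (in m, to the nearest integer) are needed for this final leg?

194°, 7819 m

Leg 1 (082°, 3332 m): east 3332 sin 82° = 3299.57, north 3332 cos 82° = 463.72
Leg 2 (287°, 4404 m): east 4404 sin 287° = -4211.57, north 4404 cos 287° = 1287.60
Leg 3 (009°, 3808 m): east 3808 sin 9° = 595.70, north 3808 cos 9° = 3761.12
Current position: (-316.29, 5512.45). Target: (-2256, -2062). Remaining: Δeast = -1939.71, Δnorth = -7574.45.
Bearing = atan2(-1939.71, -7574.45) mod 360° = 194.36°; distance = √((-1939.71)² + (-7574.45)²) = 7818.869 m.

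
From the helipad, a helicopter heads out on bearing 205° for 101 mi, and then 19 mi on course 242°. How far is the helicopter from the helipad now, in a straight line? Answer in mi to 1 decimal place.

Leg 1 (205°, 101 mi): east 101 sin 205° = -42.68, north 101 cos 205° = -91.54
Leg 2 (242°, 19 mi): east 19 sin 242° = -16.78, north 19 cos 242° = -8.92
Net: -59.46 east, -100.46 north. Distance = √((-59.46)² + (-100.46)²) = 116.735 mi.

116.7 mi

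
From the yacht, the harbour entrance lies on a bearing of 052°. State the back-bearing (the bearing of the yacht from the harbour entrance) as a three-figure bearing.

Back-bearing = 052° + 180° = 232°.

232°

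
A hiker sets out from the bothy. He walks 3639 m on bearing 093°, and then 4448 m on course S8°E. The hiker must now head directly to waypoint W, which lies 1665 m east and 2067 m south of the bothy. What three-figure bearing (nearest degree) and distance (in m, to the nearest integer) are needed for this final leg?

314°, 3618 m

Leg 1 (093°, 3639 m): east 3639 sin 93° = 3634.01, north 3639 cos 93° = -190.45
Leg 2 (S8°E, 4448 m): east 4448 sin 172° = 619.04, north 4448 cos 172° = -4404.71
Current position: (4253.05, -4595.16). Target: (1665, -2067). Remaining: Δeast = -2588.05, Δnorth = 2528.16.
Bearing = atan2(-2588.05, 2528.16) mod 360° = 314.33°; distance = √((-2588.05)² + (2528.16)²) = 3617.960 m.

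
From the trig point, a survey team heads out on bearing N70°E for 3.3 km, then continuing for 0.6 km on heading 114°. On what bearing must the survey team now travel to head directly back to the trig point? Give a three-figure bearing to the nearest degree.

256°

Leg 1 (N70°E, 3.3 km): east 3.3 sin 70° = 3.10, north 3.3 cos 70° = 1.13
Leg 2 (114°, 0.6 km): east 0.6 sin 114° = 0.55, north 0.6 cos 114° = -0.24
Net displacement: 3.65 east, 0.88 north. Direction back to start is (-3.65, -0.88): bearing = atan2(-3.65, -0.88) mod 360° = 256.37° ≈ 256°.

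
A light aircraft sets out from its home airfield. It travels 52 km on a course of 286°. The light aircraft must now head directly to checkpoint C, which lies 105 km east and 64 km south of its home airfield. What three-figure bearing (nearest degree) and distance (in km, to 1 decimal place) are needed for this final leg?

Leg 1 (286°, 52 km): east 52 sin 286° = -49.99, north 52 cos 286° = 14.33
Current position: (-49.99, 14.33). Target: (105, -64). Remaining: Δeast = 154.99, Δnorth = -78.33.
Bearing = atan2(154.99, -78.33) mod 360° = 116.81°; distance = √((154.99)² + (-78.33)²) = 173.657 km.

117°, 173.7 km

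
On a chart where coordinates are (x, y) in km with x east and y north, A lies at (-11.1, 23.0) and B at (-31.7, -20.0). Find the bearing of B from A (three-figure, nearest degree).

206°

Δeast = -31.7 − -11.1 = -20.60; Δnorth = -20.0 − 23.0 = -43.00.
Bearing = atan2(Δeast, Δnorth) mod 360° = 205.60° ≈ 206°.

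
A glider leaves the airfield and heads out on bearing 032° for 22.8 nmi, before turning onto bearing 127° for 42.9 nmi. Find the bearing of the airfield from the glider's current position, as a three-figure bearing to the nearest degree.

Leg 1 (032°, 22.8 nmi): east 22.8 sin 32° = 12.08, north 22.8 cos 32° = 19.34
Leg 2 (127°, 42.9 nmi): east 42.9 sin 127° = 34.26, north 42.9 cos 127° = -25.82
Net displacement: 46.34 east, -6.48 north. Direction back to start is (-46.34, 6.48): bearing = atan2(-46.34, 6.48) mod 360° = 277.96° ≈ 278°.

278°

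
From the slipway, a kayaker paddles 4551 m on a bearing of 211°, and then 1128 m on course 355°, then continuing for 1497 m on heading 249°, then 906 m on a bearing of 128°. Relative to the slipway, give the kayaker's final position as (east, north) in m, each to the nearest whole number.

(-3126, -3872)

Leg 1 (211°, 4551 m): east 4551 sin 211° = -2343.94, north 4551 cos 211° = -3900.97
Leg 2 (355°, 1128 m): east 1128 sin 355° = -98.31, north 1128 cos 355° = 1123.71
Leg 3 (249°, 1497 m): east 1497 sin 249° = -1397.57, north 1497 cos 249° = -536.48
Leg 4 (128°, 906 m): east 906 sin 128° = 713.94, north 906 cos 128° = -557.79
Summing: -3125.88 m east, -3871.53 m north → (-3126, -3872).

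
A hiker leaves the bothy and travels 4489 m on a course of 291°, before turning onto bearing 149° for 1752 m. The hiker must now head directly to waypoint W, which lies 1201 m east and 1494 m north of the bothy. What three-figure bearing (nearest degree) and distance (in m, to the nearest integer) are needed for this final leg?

Leg 1 (291°, 4489 m): east 4489 sin 291° = -4190.84, north 4489 cos 291° = 1608.71
Leg 2 (149°, 1752 m): east 1752 sin 149° = 902.35, north 1752 cos 149° = -1501.76
Current position: (-3288.50, 106.96). Target: (1201, 1494). Remaining: Δeast = 4489.50, Δnorth = 1387.04.
Bearing = atan2(4489.50, 1387.04) mod 360° = 72.83°; distance = √((4489.50)² + (1387.04)²) = 4698.879 m.

073°, 4699 m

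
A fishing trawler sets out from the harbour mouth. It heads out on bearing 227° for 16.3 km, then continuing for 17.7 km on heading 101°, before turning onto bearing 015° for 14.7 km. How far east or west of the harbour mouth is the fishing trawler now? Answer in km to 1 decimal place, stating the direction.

9.3 km east

Leg 1 (227°, 16.3 km): east 16.3 sin 227° = -11.92, north 16.3 cos 227° = -11.12
Leg 2 (101°, 17.7 km): east 17.7 sin 101° = 17.37, north 17.7 cos 101° = -3.38
Leg 3 (015°, 14.7 km): east 14.7 sin 15° = 3.80, north 14.7 cos 15° = 14.20
Net east component: 9.26 km.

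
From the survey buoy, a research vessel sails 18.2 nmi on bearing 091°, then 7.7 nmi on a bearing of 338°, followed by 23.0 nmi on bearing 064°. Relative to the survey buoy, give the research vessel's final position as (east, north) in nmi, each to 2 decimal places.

Leg 1 (091°, 18.2 nmi): east 18.2 sin 91° = 18.20, north 18.2 cos 91° = -0.32
Leg 2 (338°, 7.7 nmi): east 7.7 sin 338° = -2.88, north 7.7 cos 338° = 7.14
Leg 3 (064°, 23.0 nmi): east 23.0 sin 64° = 20.67, north 23.0 cos 64° = 10.08
Summing: 35.99 nmi east, 16.90 nmi north → (35.99, 16.90).

(35.99, 16.90)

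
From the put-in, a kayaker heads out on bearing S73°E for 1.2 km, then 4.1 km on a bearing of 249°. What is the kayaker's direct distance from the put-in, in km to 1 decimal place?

Leg 1 (S73°E, 1.2 km): east 1.2 sin 107° = 1.15, north 1.2 cos 107° = -0.35
Leg 2 (249°, 4.1 km): east 4.1 sin 249° = -3.83, north 4.1 cos 249° = -1.47
Net: -2.68 east, -1.82 north. Distance = √((-2.68)² + (-1.82)²) = 3.240 km.

3.2 km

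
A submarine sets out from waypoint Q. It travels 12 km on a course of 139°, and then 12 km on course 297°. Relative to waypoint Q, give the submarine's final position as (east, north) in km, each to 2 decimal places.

(-2.82, -3.61)

Leg 1 (139°, 12 km): east 12 sin 139° = 7.87, north 12 cos 139° = -9.06
Leg 2 (297°, 12 km): east 12 sin 297° = -10.69, north 12 cos 297° = 5.45
Summing: -2.82 km east, -3.61 km north → (-2.82, -3.61).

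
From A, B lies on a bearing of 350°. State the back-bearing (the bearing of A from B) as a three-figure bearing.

Back-bearing = 350° − 180° = 170°.

170°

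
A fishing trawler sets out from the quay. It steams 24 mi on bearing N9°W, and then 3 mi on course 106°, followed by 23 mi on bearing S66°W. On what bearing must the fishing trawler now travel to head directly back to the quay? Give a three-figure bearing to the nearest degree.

122°

Leg 1 (N9°W, 24 mi): east 24 sin 351° = -3.75, north 24 cos 351° = 23.70
Leg 2 (106°, 3 mi): east 3 sin 106° = 2.88, north 3 cos 106° = -0.83
Leg 3 (S66°W, 23 mi): east 23 sin 246° = -21.01, north 23 cos 246° = -9.35
Net displacement: -21.88 east, 13.52 north. Direction back to start is (21.88, -13.52): bearing = atan2(21.88, -13.52) mod 360° = 121.72° ≈ 122°.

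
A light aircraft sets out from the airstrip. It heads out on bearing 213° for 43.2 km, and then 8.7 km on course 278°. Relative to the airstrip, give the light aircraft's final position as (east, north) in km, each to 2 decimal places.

(-32.14, -35.02)

Leg 1 (213°, 43.2 km): east 43.2 sin 213° = -23.53, north 43.2 cos 213° = -36.23
Leg 2 (278°, 8.7 km): east 8.7 sin 278° = -8.62, north 8.7 cos 278° = 1.21
Summing: -32.14 km east, -35.02 km north → (-32.14, -35.02).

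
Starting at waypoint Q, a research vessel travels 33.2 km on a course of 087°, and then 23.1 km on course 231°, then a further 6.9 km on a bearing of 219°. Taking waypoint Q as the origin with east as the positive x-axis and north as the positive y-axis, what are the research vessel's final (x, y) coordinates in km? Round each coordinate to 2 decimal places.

(10.86, -18.16)

Leg 1 (087°, 33.2 km): east 33.2 sin 87° = 33.15, north 33.2 cos 87° = 1.74
Leg 2 (231°, 23.1 km): east 23.1 sin 231° = -17.95, north 23.1 cos 231° = -14.54
Leg 3 (219°, 6.9 km): east 6.9 sin 219° = -4.34, north 6.9 cos 219° = -5.36
Summing: 10.86 km east, -18.16 km north → (10.86, -18.16).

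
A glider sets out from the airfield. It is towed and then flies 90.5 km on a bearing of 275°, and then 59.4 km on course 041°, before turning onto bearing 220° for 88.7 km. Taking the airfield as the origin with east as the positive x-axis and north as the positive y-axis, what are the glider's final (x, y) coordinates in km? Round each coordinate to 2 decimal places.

Leg 1 (275°, 90.5 km): east 90.5 sin 275° = -90.16, north 90.5 cos 275° = 7.89
Leg 2 (041°, 59.4 km): east 59.4 sin 41° = 38.97, north 59.4 cos 41° = 44.83
Leg 3 (220°, 88.7 km): east 88.7 sin 220° = -57.02, north 88.7 cos 220° = -67.95
Summing: -108.20 km east, -15.23 km north → (-108.20, -15.23).

(-108.20, -15.23)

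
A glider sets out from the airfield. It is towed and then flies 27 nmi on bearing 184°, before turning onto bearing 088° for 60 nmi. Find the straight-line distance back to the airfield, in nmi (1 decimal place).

Leg 1 (184°, 27 nmi): east 27 sin 184° = -1.88, north 27 cos 184° = -26.93
Leg 2 (088°, 60 nmi): east 60 sin 88° = 59.96, north 60 cos 88° = 2.09
Net: 58.08 east, -24.84 north. Distance = √((58.08)² + (-24.84)²) = 63.169 nmi.

63.2 nmi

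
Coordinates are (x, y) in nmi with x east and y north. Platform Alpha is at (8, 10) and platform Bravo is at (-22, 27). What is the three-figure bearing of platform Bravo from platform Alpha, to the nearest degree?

300°

Δeast = -22 − 8 = -30.00; Δnorth = 27 − 10 = 17.00.
Bearing = atan2(Δeast, Δnorth) mod 360° = 299.54° ≈ 300°.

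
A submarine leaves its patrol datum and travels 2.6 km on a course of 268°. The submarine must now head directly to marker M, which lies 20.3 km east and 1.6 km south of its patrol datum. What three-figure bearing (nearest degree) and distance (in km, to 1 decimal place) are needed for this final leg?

Leg 1 (268°, 2.6 km): east 2.6 sin 268° = -2.60, north 2.6 cos 268° = -0.09
Current position: (-2.60, -0.09). Target: (20.3, -1.6). Remaining: Δeast = 22.90, Δnorth = -1.51.
Bearing = atan2(22.90, -1.51) mod 360° = 93.77°; distance = √((22.90)² + (-1.51)²) = 22.948 km.

094°, 22.9 km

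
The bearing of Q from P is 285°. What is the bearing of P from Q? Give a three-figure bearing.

105°

Back-bearing = 285° − 180° = 105°.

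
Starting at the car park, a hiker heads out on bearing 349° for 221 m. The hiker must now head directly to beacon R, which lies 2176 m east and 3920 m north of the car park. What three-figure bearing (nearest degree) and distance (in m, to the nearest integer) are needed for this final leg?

Leg 1 (349°, 221 m): east 221 sin 349° = -42.17, north 221 cos 349° = 216.94
Current position: (-42.17, 216.94). Target: (2176, 3920). Remaining: Δeast = 2218.17, Δnorth = 3703.06.
Bearing = atan2(2218.17, 3703.06) mod 360° = 30.92°; distance = √((2218.17)² + (3703.06)²) = 4316.588 m.

031°, 4317 m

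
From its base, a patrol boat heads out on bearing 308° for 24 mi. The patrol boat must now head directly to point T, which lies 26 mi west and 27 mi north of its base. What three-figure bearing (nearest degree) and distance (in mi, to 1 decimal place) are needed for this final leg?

Leg 1 (308°, 24 mi): east 24 sin 308° = -18.91, north 24 cos 308° = 14.78
Current position: (-18.91, 14.78). Target: (-26, 27). Remaining: Δeast = -7.09, Δnorth = 12.22.
Bearing = atan2(-7.09, 12.22) mod 360° = 329.89°; distance = √((-7.09)² + (12.22)²) = 14.130 mi.

330°, 14.1 mi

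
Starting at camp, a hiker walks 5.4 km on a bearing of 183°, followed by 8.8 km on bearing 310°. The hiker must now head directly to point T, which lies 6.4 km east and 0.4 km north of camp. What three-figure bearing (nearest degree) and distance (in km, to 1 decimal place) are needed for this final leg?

089°, 13.4 km

Leg 1 (183°, 5.4 km): east 5.4 sin 183° = -0.28, north 5.4 cos 183° = -5.39
Leg 2 (310°, 8.8 km): east 8.8 sin 310° = -6.74, north 8.8 cos 310° = 5.66
Current position: (-7.02, 0.26). Target: (6.4, 0.4). Remaining: Δeast = 13.42, Δnorth = 0.14.
Bearing = atan2(13.42, 0.14) mod 360° = 89.42°; distance = √((13.42)² + (0.14)²) = 13.424 km.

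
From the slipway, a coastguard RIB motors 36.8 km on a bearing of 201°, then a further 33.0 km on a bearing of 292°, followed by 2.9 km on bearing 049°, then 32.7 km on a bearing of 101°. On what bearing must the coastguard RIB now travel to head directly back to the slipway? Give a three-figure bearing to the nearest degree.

020°

Leg 1 (201°, 36.8 km): east 36.8 sin 201° = -13.19, north 36.8 cos 201° = -34.36
Leg 2 (292°, 33.0 km): east 33.0 sin 292° = -30.60, north 33.0 cos 292° = 12.36
Leg 3 (049°, 2.9 km): east 2.9 sin 49° = 2.19, north 2.9 cos 49° = 1.90
Leg 4 (101°, 32.7 km): east 32.7 sin 101° = 32.10, north 32.7 cos 101° = -6.24
Net displacement: -9.50 east, -26.33 north. Direction back to start is (9.50, 26.33): bearing = atan2(9.50, 26.33) mod 360° = 19.83° ≈ 020°.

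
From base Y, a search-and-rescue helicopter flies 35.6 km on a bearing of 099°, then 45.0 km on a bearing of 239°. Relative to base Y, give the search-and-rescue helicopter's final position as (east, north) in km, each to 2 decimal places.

(-3.41, -28.75)

Leg 1 (099°, 35.6 km): east 35.6 sin 99° = 35.16, north 35.6 cos 99° = -5.57
Leg 2 (239°, 45.0 km): east 45.0 sin 239° = -38.57, north 45.0 cos 239° = -23.18
Summing: -3.41 km east, -28.75 km north → (-3.41, -28.75).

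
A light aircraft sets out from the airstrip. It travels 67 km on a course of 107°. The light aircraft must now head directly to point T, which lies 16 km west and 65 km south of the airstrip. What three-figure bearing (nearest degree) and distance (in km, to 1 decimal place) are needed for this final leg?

Leg 1 (107°, 67 km): east 67 sin 107° = 64.07, north 67 cos 107° = -19.59
Current position: (64.07, -19.59). Target: (-16, -65). Remaining: Δeast = -80.07, Δnorth = -45.41.
Bearing = atan2(-80.07, -45.41) mod 360° = 240.44°; distance = √((-80.07)² + (-45.41)²) = 92.053 km.

240°, 92.1 km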